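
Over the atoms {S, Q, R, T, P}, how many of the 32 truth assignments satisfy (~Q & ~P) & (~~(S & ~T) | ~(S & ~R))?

Initial set: {((~Q & ~P) & (~~(S & ~T) | ~(S & ~R)))}.
((~Q & ~P) & (~~(S & ~T) | ~(S & ~R))): α-rule — add (~Q & ~P), (~~(S & ~T) | ~(S & ~R)).
(~Q & ~P): α-rule — add ~Q, ~P.
(~~(S & ~T) | ~(S & ~R)): β-rule — branch into ~~(S & ~T)  //  ~(S & ~R).
  branch 1 (add ~~(S & ~T)):
    ~~(S & ~T): drop double negation, giving (S & ~T).
    (S & ~T): α-rule — add S, ~T.
    ○ open, literals {P=0, Q=0, S=1, T=0}.
  branch 2 (add ~(S & ~R)):
    ~(S & ~R): β-rule — branch into ~S  //  ~~R.
      branch 2.1 (add ~S):
        ○ open, literals {P=0, Q=0, S=0}.
      branch 2.2 (add ~~R):
        ○ open, literals {P=0, Q=0, R=1}.
0 branches closed, 3 open.
Each open branch fixes some atoms; the unmentioned ones are free. Counting distinct full assignments: branch {P=0, Q=0, S=1, T=0} (R) contributes 2 new; branch {P=0, Q=0, S=0} (R, T) contributes 4 new; branch {P=0, Q=0, R=1} (S, T) contributes 1 new. Total: 7.

7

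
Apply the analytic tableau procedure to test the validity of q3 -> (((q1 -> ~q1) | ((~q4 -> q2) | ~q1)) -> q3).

Assume the negation and expand:
Initial set: {~(q3 -> (((q1 -> ~q1) | ((~q4 -> q2) | ~q1)) -> q3))}.
~(q3 -> (((q1 -> ~q1) | ((~q4 -> q2) | ~q1)) -> q3)): α-rule — add q3, ~(((q1 -> ~q1) | ((~q4 -> q2) | ~q1)) -> q3).
~(((q1 -> ~q1) | ((~q4 -> q2) | ~q1)) -> q3): α-rule — add ((q1 -> ~q1) | ((~q4 -> q2) | ~q1)), ~q3.
× closes — contains both q3 and ~q3.
All 1 branch closes.
Every branch closed, so the negation is unsatisfiable and the formula is valid.

Valid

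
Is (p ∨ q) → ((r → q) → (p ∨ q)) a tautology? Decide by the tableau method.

Valid

Assume the negation and expand:
Initial set: {¬((p ∨ q) → ((r → q) → (p ∨ q)))}.
¬((p ∨ q) → ((r → q) → (p ∨ q))): α-rule — add (p ∨ q), ¬((r → q) → (p ∨ q)).
¬((r → q) → (p ∨ q)): α-rule — add (r → q), ¬(p ∨ q).
¬(p ∨ q): α-rule — add ¬p, ¬q.
(p ∨ q): β-rule — branch into p  //  q.
  branch 1 (add p):
    × closes — contains both p and ¬p.
  branch 2 (add q):
    × closes — contains both q and ¬q.
All 2 branches close.
Every branch closed, so the negation is unsatisfiable and the formula is valid.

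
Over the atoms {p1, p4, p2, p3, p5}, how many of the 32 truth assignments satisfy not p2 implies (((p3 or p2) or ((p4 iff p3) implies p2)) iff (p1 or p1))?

24

Initial set: {T (not p2 implies (((p3 or p2) or ((p4 iff p3) implies p2)) iff (p1 or p1)))}.
T (not p2 implies (((p3 or p2) or ((p4 iff p3) implies p2)) iff (p1 or p1))): β-rule — branch into F not p2  //  T (((p3 or p2) or ((p4 iff p3) implies p2)) iff (p1 or p1)).
  branch 1 (add F not p2):
    ○ open, literals {p2=true}.
  branch 2 (add T (((p3 or p2) or ((p4 iff p3) implies p2)) iff (p1 or p1))):
    T (((p3 or p2) or ((p4 iff p3) implies p2)) iff (p1 or p1)): β-rule — branch into T ((p3 or p2) or ((p4 iff p3) implies p2)), T (p1 or p1)  //  F ((p3 or p2) or ((p4 iff p3) implies p2)), F (p1 or p1).
      branch 2.1 (add T ((p3 or p2) or ((p4 iff p3) implies p2)), T (p1 or p1)):
        T ((p3 or p2) or ((p4 iff p3) implies p2)): β-rule — branch into T (p3 or p2)  //  T ((p4 iff p3) implies p2).
          branch 2.1.1 (add T (p3 or p2)):
            T (p1 or p1): β-rule — branch into T p1  //  T p1.
              branch 2.1.1.1 (add T p1):
                T (p3 or p2): β-rule — branch into T p3  //  T p2.
                  branch 2.1.1.1.1 (add T p3):
                    ○ open, literals {p1=true, p3=true}.
                  branch 2.1.1.1.2 (add T p2):
                    ○ open, literals {p1=true, p2=true}.
              branch 2.1.1.2 (add T p1):
                T (p3 or p2): β-rule — branch into T p3  //  T p2.
                  branch 2.1.1.2.1 (add T p3):
                    ○ open, literals {p1=true, p3=true}.
                  branch 2.1.1.2.2 (add T p2):
                    ○ open, literals {p1=true, p2=true}.
          branch 2.1.2 (add T ((p4 iff p3) implies p2)):
            T (p1 or p1): β-rule — branch into T p1  //  T p1.
              branch 2.1.2.1 (add T p1):
                T ((p4 iff p3) implies p2): β-rule — branch into F (p4 iff p3)  //  T p2.
                  branch 2.1.2.1.1 (add F (p4 iff p3)):
                    F (p4 iff p3): β-rule — branch into T p4, F p3  //  F p4, T p3.
                      branch 2.1.2.1.1.1 (add T p4, F p3):
                        ○ open, literals {p1=true, p3=false, p4=true}.
                      branch 2.1.2.1.1.2 (add F p4, T p3):
                        ○ open, literals {p1=true, p3=true, p4=false}.
                  branch 2.1.2.1.2 (add T p2):
                    ○ open, literals {p1=true, p2=true}.
              branch 2.1.2.2 (add T p1):
                T ((p4 iff p3) implies p2): β-rule — branch into F (p4 iff p3)  //  T p2.
                  branch 2.1.2.2.1 (add F (p4 iff p3)):
                    F (p4 iff p3): β-rule — branch into T p4, F p3  //  F p4, T p3.
                      branch 2.1.2.2.1.1 (add T p4, F p3):
                        ○ open, literals {p1=true, p3=false, p4=true}.
                      branch 2.1.2.2.1.2 (add F p4, T p3):
                        ○ open, literals {p1=true, p3=true, p4=false}.
                  branch 2.1.2.2.2 (add T p2):
                    ○ open, literals {p1=true, p2=true}.
      branch 2.2 (add F ((p3 or p2) or ((p4 iff p3) implies p2)), F (p1 or p1)):
        F ((p3 or p2) or ((p4 iff p3) implies p2)): α-rule — add F (p3 or p2), F ((p4 iff p3) implies p2).
        F (p1 or p1): α-rule — add F p1, F p1.
        F (p3 or p2): α-rule — add F p3, F p2.
        F ((p4 iff p3) implies p2): α-rule — add T (p4 iff p3), F p2.
        T (p4 iff p3): β-rule — branch into T p4, T p3  //  F p4, F p3.
          branch 2.2.1 (add T p4, T p3):
            × closes — contains both p3 and not p3.
          branch 2.2.2 (add F p4, F p3):
            ○ open, literals {p1=false, p2=false, p3=false, p4=false}.
1 branch closed, 12 open.
Each open branch fixes some atoms; the unmentioned ones are free. Counting distinct full assignments: branch {p2=true} (p1, p4, p3, p5) contributes 16 new; branch {p1=true, p3=true} (p4, p2, p5) contributes 4 new; branch {p1=true, p2=true} (p4, p3, p5) contributes 0 new; branch {p1=true, p3=true} (p4, p2, p5) contributes 0 new; branch {p1=true, p2=true} (p4, p3, p5) contributes 0 new; branch {p1=true, p3=false, p4=true} (p2, p5) contributes 2 new; branch {p1=true, p3=true, p4=false} (p2, p5) contributes 0 new; branch {p1=true, p2=true} (p4, p3, p5) contributes 0 new; branch {p1=true, p3=false, p4=true} (p2, p5) contributes 0 new; branch {p1=true, p3=true, p4=false} (p2, p5) contributes 0 new; branch {p1=true, p2=true} (p4, p3, p5) contributes 0 new; branch {p1=false, p2=false, p3=false, p4=false} (p5) contributes 2 new. Total: 24.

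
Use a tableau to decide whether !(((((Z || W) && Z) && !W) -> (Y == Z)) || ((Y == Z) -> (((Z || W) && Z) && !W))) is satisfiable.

Unsatisfiable

Initial set: {!(((((Z || W) && Z) && !W) -> (Y == Z)) || ((Y == Z) -> (((Z || W) && Z) && !W)))}.
!(((((Z || W) && Z) && !W) -> (Y == Z)) || ((Y == Z) -> (((Z || W) && Z) && !W))): α-rule — add !((((Z || W) && Z) && !W) -> (Y == Z)), !((Y == Z) -> (((Z || W) && Z) && !W)).
!((((Z || W) && Z) && !W) -> (Y == Z)): α-rule — add (((Z || W) && Z) && !W), !(Y == Z).
!((Y == Z) -> (((Z || W) && Z) && !W)): α-rule — add (Y == Z), !(((Z || W) && Z) && !W).
(((Z || W) && Z) && !W): α-rule — add ((Z || W) && Z), !W.
((Z || W) && Z): α-rule — add (Z || W), Z.
!(Y == Z): β-rule — branch into Y, !Z  //  !Y, Z.
  branch 1 (add Y, !Z):
    × closes — contains both Z and !Z.
  branch 2 (add !Y, Z):
    (Y == Z): β-rule — branch into Y, Z  //  !Y, !Z.
      branch 2.1 (add Y, Z):
        × closes — contains both Y and !Y.
      branch 2.2 (add !Y, !Z):
        × closes — contains both Z and !Z.
All 3 branches close.
Every branch closed; the formula is unsatisfiable.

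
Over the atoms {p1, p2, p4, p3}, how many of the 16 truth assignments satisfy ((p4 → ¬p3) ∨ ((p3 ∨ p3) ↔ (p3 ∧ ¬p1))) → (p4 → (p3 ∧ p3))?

12

Initial set: {T (((p4 → ¬p3) ∨ ((p3 ∨ p3) ↔ (p3 ∧ ¬p1))) → (p4 → (p3 ∧ p3)))}.
T (((p4 → ¬p3) ∨ ((p3 ∨ p3) ↔ (p3 ∧ ¬p1))) → (p4 → (p3 ∧ p3))): β-rule — branch into F ((p4 → ¬p3) ∨ ((p3 ∨ p3) ↔ (p3 ∧ ¬p1)))  //  T (p4 → (p3 ∧ p3)).
  branch 1 (add F ((p4 → ¬p3) ∨ ((p3 ∨ p3) ↔ (p3 ∧ ¬p1)))):
    F ((p4 → ¬p3) ∨ ((p3 ∨ p3) ↔ (p3 ∧ ¬p1))): α-rule — add F (p4 → ¬p3), F ((p3 ∨ p3) ↔ (p3 ∧ ¬p1)).
    F (p4 → ¬p3): α-rule — add T p4, F ¬p3.
    F ((p3 ∨ p3) ↔ (p3 ∧ ¬p1)): β-rule — branch into T (p3 ∨ p3), F (p3 ∧ ¬p1)  //  F (p3 ∨ p3), T (p3 ∧ ¬p1).
      branch 1.1 (add T (p3 ∨ p3), F (p3 ∧ ¬p1)):
        T (p3 ∨ p3): β-rule — branch into T p3  //  T p3.
          branch 1.1.1 (add T p3):
            F (p3 ∧ ¬p1): β-rule — branch into F p3  //  F ¬p1.
              branch 1.1.1.1 (add F p3):
                × closes — contains both p3 and ¬p3.
              branch 1.1.1.2 (add F ¬p1):
                ○ open, literals {p1=T, p3=T, p4=T}.
          branch 1.1.2 (add T p3):
            F (p3 ∧ ¬p1): β-rule — branch into F p3  //  F ¬p1.
              branch 1.1.2.1 (add F p3):
                × closes — contains both p3 and ¬p3.
              branch 1.1.2.2 (add F ¬p1):
                ○ open, literals {p1=T, p3=T, p4=T}.
      branch 1.2 (add F (p3 ∨ p3), T (p3 ∧ ¬p1)):
        F (p3 ∨ p3): α-rule — add F p3, F p3.
        × closes — contains both p3 and ¬p3.
  branch 2 (add T (p4 → (p3 ∧ p3))):
    T (p4 → (p3 ∧ p3)): β-rule — branch into F p4  //  T (p3 ∧ p3).
      branch 2.1 (add F p4):
        ○ open, literals {p4=F}.
      branch 2.2 (add T (p3 ∧ p3)):
        T (p3 ∧ p3): α-rule — add T p3, T p3.
        ○ open, literals {p3=T}.
3 branches closed, 4 open.
Each open branch fixes some atoms; the unmentioned ones are free. Counting distinct full assignments: branch {p1=T, p3=T, p4=T} (p2) contributes 2 new; branch {p1=T, p3=T, p4=T} (p2) contributes 0 new; branch {p4=F} (p1, p2, p3) contributes 8 new; branch {p3=T} (p1, p2, p4) contributes 2 new. Total: 12.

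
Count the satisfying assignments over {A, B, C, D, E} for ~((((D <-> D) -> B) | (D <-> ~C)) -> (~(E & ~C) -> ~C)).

12

Initial set: {~((((D <-> D) -> B) | (D <-> ~C)) -> (~(E & ~C) -> ~C))}.
~((((D <-> D) -> B) | (D <-> ~C)) -> (~(E & ~C) -> ~C)): α-rule — add (((D <-> D) -> B) | (D <-> ~C)), ~(~(E & ~C) -> ~C).
~(~(E & ~C) -> ~C): α-rule — add ~(E & ~C), ~~C.
(((D <-> D) -> B) | (D <-> ~C)): β-rule — branch into ((D <-> D) -> B)  //  (D <-> ~C).
  branch 1 (add ((D <-> D) -> B)):
    ~(E & ~C): β-rule — branch into ~E  //  ~~C.
      branch 1.1 (add ~E):
        ((D <-> D) -> B): β-rule — branch into ~(D <-> D)  //  B.
          branch 1.1.1 (add ~(D <-> D)):
            ~(D <-> D): β-rule — branch into D, ~D  //  ~D, D.
              branch 1.1.1.1 (add D, ~D):
                × closes — contains both D and ~D.
              branch 1.1.1.2 (add ~D, D):
                × closes — contains both D and ~D.
          branch 1.1.2 (add B):
            ○ open, literals {B=T, C=T, E=F}.
      branch 1.2 (add ~~C):
        ((D <-> D) -> B): β-rule — branch into ~(D <-> D)  //  B.
          branch 1.2.1 (add ~(D <-> D)):
            ~(D <-> D): β-rule — branch into D, ~D  //  ~D, D.
              branch 1.2.1.1 (add D, ~D):
                × closes — contains both D and ~D.
              branch 1.2.1.2 (add ~D, D):
                × closes — contains both D and ~D.
          branch 1.2.2 (add B):
            ○ open, literals {B=T, C=T}.
  branch 2 (add (D <-> ~C)):
    ~(E & ~C): β-rule — branch into ~E  //  ~~C.
      branch 2.1 (add ~E):
        (D <-> ~C): β-rule — branch into D, ~C  //  ~D, ~~C.
          branch 2.1.1 (add D, ~C):
            × closes — contains both C and ~C.
          branch 2.1.2 (add ~D, ~~C):
            ○ open, literals {C=T, D=F, E=F}.
      branch 2.2 (add ~~C):
        (D <-> ~C): β-rule — branch into D, ~C  //  ~D, ~~C.
          branch 2.2.1 (add D, ~C):
            × closes — contains both C and ~C.
          branch 2.2.2 (add ~D, ~~C):
            ○ open, literals {C=T, D=F}.
6 branches closed, 4 open.
Each open branch fixes some atoms; the unmentioned ones are free. Counting distinct full assignments: branch {B=T, C=T, E=F} (A, D) contributes 4 new; branch {B=T, C=T} (A, D, E) contributes 4 new; branch {C=T, D=F, E=F} (A, B) contributes 2 new; branch {C=T, D=F} (A, B, E) contributes 2 new. Total: 12.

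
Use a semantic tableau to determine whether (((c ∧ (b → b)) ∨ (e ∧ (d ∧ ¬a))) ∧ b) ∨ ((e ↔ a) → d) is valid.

Not valid

Assume the negation and expand:
Initial set: {F ((((c ∧ (b → b)) ∨ (e ∧ (d ∧ ¬a))) ∧ b) ∨ ((e ↔ a) → d))}.
F ((((c ∧ (b → b)) ∨ (e ∧ (d ∧ ¬a))) ∧ b) ∨ ((e ↔ a) → d)): α-rule — add F (((c ∧ (b → b)) ∨ (e ∧ (d ∧ ¬a))) ∧ b), F ((e ↔ a) → d).
F ((e ↔ a) → d): α-rule — add T (e ↔ a), F d.
F (((c ∧ (b → b)) ∨ (e ∧ (d ∧ ¬a))) ∧ b): β-rule — branch into F ((c ∧ (b → b)) ∨ (e ∧ (d ∧ ¬a)))  //  F b.
  branch 1 (add F ((c ∧ (b → b)) ∨ (e ∧ (d ∧ ¬a)))):
    F ((c ∧ (b → b)) ∨ (e ∧ (d ∧ ¬a))): α-rule — add F (c ∧ (b → b)), F (e ∧ (d ∧ ¬a)).
    T (e ↔ a): β-rule — branch into T e, T a  //  F e, F a.
      branch 1.1 (add T e, T a):
        F (c ∧ (b → b)): β-rule — branch into F c  //  F (b → b).
          branch 1.1.1 (add F c):
            F (e ∧ (d ∧ ¬a)): β-rule — branch into F e  //  F (d ∧ ¬a).
              branch 1.1.1.1 (add F e):
                × closes — contains both e and ¬e.
              branch 1.1.1.2 (add F (d ∧ ¬a)):
                F (d ∧ ¬a): β-rule — branch into F d  //  F ¬a.
                  branch 1.1.1.2.1 (add F d):
                    ○ open, literals {a=1, c=0, d=0, e=1}.
                  branch 1.1.1.2.2 (add F ¬a):
                    ○ open, literals {a=1, c=0, d=0, e=1}.
          branch 1.1.2 (add F (b → b)):
            F (b → b): α-rule — add T b, F b.
            × closes — contains both b and ¬b.
      branch 1.2 (add F e, F a):
        F (c ∧ (b → b)): β-rule — branch into F c  //  F (b → b).
          branch 1.2.1 (add F c):
            F (e ∧ (d ∧ ¬a)): β-rule — branch into F e  //  F (d ∧ ¬a).
              branch 1.2.1.1 (add F e):
                ○ open, literals {a=0, c=0, d=0, e=0}.
              branch 1.2.1.2 (add F (d ∧ ¬a)):
                F (d ∧ ¬a): β-rule — branch into F d  //  F ¬a.
                  branch 1.2.1.2.1 (add F d):
                    ○ open, literals {a=0, c=0, d=0, e=0}.
                  branch 1.2.1.2.2 (add F ¬a):
                    × closes — contains both a and ¬a.
          branch 1.2.2 (add F (b → b)):
            F (b → b): α-rule — add T b, F b.
            × closes — contains both b and ¬b.
  branch 2 (add F b):
    T (e ↔ a): β-rule — branch into T e, T a  //  F e, F a.
      branch 2.1 (add T e, T a):
        ○ open, literals {a=1, b=0, d=0, e=1}.
      branch 2.2 (add F e, F a):
        ○ open, literals {a=0, b=0, d=0, e=0}.
4 branches closed, 6 open.
An open branch gives a countermodel: a=1, c=0, d=0, e=1 (unmentioned atoms arbitrary); under it the original formula is false.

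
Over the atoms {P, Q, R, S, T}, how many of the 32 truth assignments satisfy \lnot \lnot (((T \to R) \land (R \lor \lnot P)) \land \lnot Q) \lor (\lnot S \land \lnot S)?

Initial set: {T (\lnot \lnot (((T \to R) \land (R \lor \lnot P)) \land \lnot Q) \lor (\lnot S \land \lnot S))}.
T (\lnot \lnot (((T \to R) \land (R \lor \lnot P)) \land \lnot Q) \lor (\lnot S \land \lnot S)): β-rule — branch into T \lnot \lnot (((T \to R) \land (R \lor \lnot P)) \land \lnot Q)  //  T (\lnot S \land \lnot S).
  branch 1 (add T \lnot \lnot (((T \to R) \land (R \lor \lnot P)) \land \lnot Q)):
    T \lnot \lnot (((T \to R) \land (R \lor \lnot P)) \land \lnot Q): drop double negation, giving T (((T \to R) \land (R \lor \lnot P)) \land \lnot Q).
    T (((T \to R) \land (R \lor \lnot P)) \land \lnot Q): α-rule — add T ((T \to R) \land (R \lor \lnot P)), T \lnot Q.
    T ((T \to R) \land (R \lor \lnot P)): α-rule — add T (T \to R), T (R \lor \lnot P).
    T (T \to R): β-rule — branch into F T  //  T R.
      branch 1.1 (add F T):
        T (R \lor \lnot P): β-rule — branch into T R  //  T \lnot P.
          branch 1.1.1 (add T R):
            ○ open, literals {Q=F, R=T, T=F}.
          branch 1.1.2 (add T \lnot P):
            ○ open, literals {P=F, Q=F, T=F}.
      branch 1.2 (add T R):
        T (R \lor \lnot P): β-rule — branch into T R  //  T \lnot P.
          branch 1.2.1 (add T R):
            ○ open, literals {Q=F, R=T}.
          branch 1.2.2 (add T \lnot P):
            ○ open, literals {P=F, Q=F, R=T}.
  branch 2 (add T (\lnot S \land \lnot S)):
    T (\lnot S \land \lnot S): α-rule — add T \lnot S, T \lnot S.
    ○ open, literals {S=F}.
0 branches closed, 5 open.
Each open branch fixes some atoms; the unmentioned ones are free. Counting distinct full assignments: branch {Q=F, R=T, T=F} (P, S) contributes 4 new; branch {P=F, Q=F, T=F} (R, S) contributes 2 new; branch {Q=F, R=T} (P, S, T) contributes 4 new; branch {P=F, Q=F, R=T} (S, T) contributes 0 new; branch {S=F} (P, Q, R, T) contributes 11 new. Total: 21.

21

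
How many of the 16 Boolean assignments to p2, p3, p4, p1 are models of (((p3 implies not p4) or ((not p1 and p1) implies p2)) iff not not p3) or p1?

12

Initial set: {((((p3 implies not p4) or ((not p1 and p1) implies p2)) iff not not p3) or p1)}.
((((p3 implies not p4) or ((not p1 and p1) implies p2)) iff not not p3) or p1): β-rule — branch into (((p3 implies not p4) or ((not p1 and p1) implies p2)) iff not not p3)  //  p1.
  branch 1 (add (((p3 implies not p4) or ((not p1 and p1) implies p2)) iff not not p3)):
    (((p3 implies not p4) or ((not p1 and p1) implies p2)) iff not not p3): β-rule — branch into ((p3 implies not p4) or ((not p1 and p1) implies p2)), not not p3  //  not ((p3 implies not p4) or ((not p1 and p1) implies p2)), not not not p3.
      branch 1.1 (add ((p3 implies not p4) or ((not p1 and p1) implies p2)), not not p3):
        not not p3: drop double negation, giving p3.
        ((p3 implies not p4) or ((not p1 and p1) implies p2)): β-rule — branch into (p3 implies not p4)  //  ((not p1 and p1) implies p2).
          branch 1.1.1 (add (p3 implies not p4)):
            (p3 implies not p4): β-rule — branch into not p3  //  not p4.
              branch 1.1.1.1 (add not p3):
                × closes — contains both p3 and not p3.
              branch 1.1.1.2 (add not p4):
                ○ open, literals {p3=true, p4=false}.
          branch 1.1.2 (add ((not p1 and p1) implies p2)):
            ((not p1 and p1) implies p2): β-rule — branch into not (not p1 and p1)  //  p2.
              branch 1.1.2.1 (add not (not p1 and p1)):
                not (not p1 and p1): β-rule — branch into not not p1  //  not p1.
                  branch 1.1.2.1.1 (add not not p1):
                    ○ open, literals {p1=true, p3=true}.
                  branch 1.1.2.1.2 (add not p1):
                    ○ open, literals {p1=false, p3=true}.
              branch 1.1.2.2 (add p2):
                ○ open, literals {p2=true, p3=true}.
      branch 1.2 (add not ((p3 implies not p4) or ((not p1 and p1) implies p2)), not not not p3):
        not ((p3 implies not p4) or ((not p1 and p1) implies p2)): α-rule — add not (p3 implies not p4), not ((not p1 and p1) implies p2).
        not not not p3: drop double negation, giving not p3.
        not (p3 implies not p4): α-rule — add p3, not not p4.
        × closes — contains both p3 and not p3.
  branch 2 (add p1):
    ○ open, literals {p1=true}.
2 branches closed, 5 open.
Each open branch fixes some atoms; the unmentioned ones are free. Counting distinct full assignments: branch {p3=true, p4=false} (p2, p1) contributes 4 new; branch {p1=true, p3=true} (p2, p4) contributes 2 new; branch {p1=false, p3=true} (p2, p4) contributes 2 new; branch {p2=true, p3=true} (p4, p1) contributes 0 new; branch {p1=true} (p2, p3, p4) contributes 4 new. Total: 12.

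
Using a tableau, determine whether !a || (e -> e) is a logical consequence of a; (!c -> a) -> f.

Initial set: {a; ((!c -> a) -> f); !(!a || (e -> e))}.
!(!a || (e -> e)): α-rule — add !!a, !(e -> e).
!(e -> e): α-rule — add e, !e.
× closes — contains both e and !e.
All 1 branch closes.
Every branch closed, so the premises entail the conclusion.

Yes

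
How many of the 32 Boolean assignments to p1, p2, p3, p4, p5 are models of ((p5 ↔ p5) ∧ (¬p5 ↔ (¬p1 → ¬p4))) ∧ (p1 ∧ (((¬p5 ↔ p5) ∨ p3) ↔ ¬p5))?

Initial set: {(((p5 ↔ p5) ∧ (¬p5 ↔ (¬p1 → ¬p4))) ∧ (p1 ∧ (((¬p5 ↔ p5) ∨ p3) ↔ ¬p5)))}.
(((p5 ↔ p5) ∧ (¬p5 ↔ (¬p1 → ¬p4))) ∧ (p1 ∧ (((¬p5 ↔ p5) ∨ p3) ↔ ¬p5))): α-rule — add ((p5 ↔ p5) ∧ (¬p5 ↔ (¬p1 → ¬p4))), (p1 ∧ (((¬p5 ↔ p5) ∨ p3) ↔ ¬p5)).
((p5 ↔ p5) ∧ (¬p5 ↔ (¬p1 → ¬p4))): α-rule — add (p5 ↔ p5), (¬p5 ↔ (¬p1 → ¬p4)).
(p1 ∧ (((¬p5 ↔ p5) ∨ p3) ↔ ¬p5)): α-rule — add p1, (((¬p5 ↔ p5) ∨ p3) ↔ ¬p5).
(p5 ↔ p5): β-rule — branch into p5, p5  //  ¬p5, ¬p5.
  branch 1 (add p5, p5):
    (¬p5 ↔ (¬p1 → ¬p4)): β-rule — branch into ¬p5, (¬p1 → ¬p4)  //  ¬¬p5, ¬(¬p1 → ¬p4).
      branch 1.1 (add ¬p5, (¬p1 → ¬p4)):
        × closes — contains both p5 and ¬p5.
      branch 1.2 (add ¬¬p5, ¬(¬p1 → ¬p4)):
        ¬(¬p1 → ¬p4): α-rule — add ¬p1, ¬¬p4.
        × closes — contains both p1 and ¬p1.
  branch 2 (add ¬p5, ¬p5):
    (¬p5 ↔ (¬p1 → ¬p4)): β-rule — branch into ¬p5, (¬p1 → ¬p4)  //  ¬¬p5, ¬(¬p1 → ¬p4).
      branch 2.1 (add ¬p5, (¬p1 → ¬p4)):
        (((¬p5 ↔ p5) ∨ p3) ↔ ¬p5): β-rule — branch into ((¬p5 ↔ p5) ∨ p3), ¬p5  //  ¬((¬p5 ↔ p5) ∨ p3), ¬¬p5.
          branch 2.1.1 (add ((¬p5 ↔ p5) ∨ p3), ¬p5):
            (¬p1 → ¬p4): β-rule — branch into ¬¬p1  //  ¬p4.
              branch 2.1.1.1 (add ¬¬p1):
                ((¬p5 ↔ p5) ∨ p3): β-rule — branch into (¬p5 ↔ p5)  //  p3.
                  branch 2.1.1.1.1 (add (¬p5 ↔ p5)):
                    (¬p5 ↔ p5): β-rule — branch into ¬p5, p5  //  ¬¬p5, ¬p5.
                      branch 2.1.1.1.1.1 (add ¬p5, p5):
                        × closes — contains both p5 and ¬p5.
                      branch 2.1.1.1.1.2 (add ¬¬p5, ¬p5):
                        × closes — contains both p5 and ¬p5.
                  branch 2.1.1.1.2 (add p3):
                    ○ open, literals {p1=1, p3=1, p5=0}.
              branch 2.1.1.2 (add ¬p4):
                ((¬p5 ↔ p5) ∨ p3): β-rule — branch into (¬p5 ↔ p5)  //  p3.
                  branch 2.1.1.2.1 (add (¬p5 ↔ p5)):
                    (¬p5 ↔ p5): β-rule — branch into ¬p5, p5  //  ¬¬p5, ¬p5.
                      branch 2.1.1.2.1.1 (add ¬p5, p5):
                        × closes — contains both p5 and ¬p5.
                      branch 2.1.1.2.1.2 (add ¬¬p5, ¬p5):
                        × closes — contains both p5 and ¬p5.
                  branch 2.1.1.2.2 (add p3):
                    ○ open, literals {p1=1, p3=1, p4=0, p5=0}.
          branch 2.1.2 (add ¬((¬p5 ↔ p5) ∨ p3), ¬¬p5):
            × closes — contains both p5 and ¬p5.
      branch 2.2 (add ¬¬p5, ¬(¬p1 → ¬p4)):
        × closes — contains both p5 and ¬p5.
8 branches closed, 2 open.
Each open branch fixes some atoms; the unmentioned ones are free. Counting distinct full assignments: branch {p1=1, p3=1, p5=0} (p2, p4) contributes 4 new; branch {p1=1, p3=1, p4=0, p5=0} (p2) contributes 0 new. Total: 4.

4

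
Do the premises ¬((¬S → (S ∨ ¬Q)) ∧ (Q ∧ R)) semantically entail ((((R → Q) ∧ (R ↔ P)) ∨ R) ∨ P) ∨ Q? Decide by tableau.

Initial set: {T ¬((¬S → (S ∨ ¬Q)) ∧ (Q ∧ R)); F (((((R → Q) ∧ (R ↔ P)) ∨ R) ∨ P) ∨ Q)}.
F (((((R → Q) ∧ (R ↔ P)) ∨ R) ∨ P) ∨ Q): α-rule — add F ((((R → Q) ∧ (R ↔ P)) ∨ R) ∨ P), F Q.
F ((((R → Q) ∧ (R ↔ P)) ∨ R) ∨ P): α-rule — add F (((R → Q) ∧ (R ↔ P)) ∨ R), F P.
F (((R → Q) ∧ (R ↔ P)) ∨ R): α-rule — add F ((R → Q) ∧ (R ↔ P)), F R.
T ¬((¬S → (S ∨ ¬Q)) ∧ (Q ∧ R)): β-rule — branch into F (¬S → (S ∨ ¬Q))  //  F (Q ∧ R).
  branch 1 (add F (¬S → (S ∨ ¬Q))):
    F (¬S → (S ∨ ¬Q)): α-rule — add T ¬S, F (S ∨ ¬Q).
    F (S ∨ ¬Q): α-rule — add F S, F ¬Q.
    × closes — contains both Q and ¬Q.
  branch 2 (add F (Q ∧ R)):
    F ((R → Q) ∧ (R ↔ P)): β-rule — branch into F (R → Q)  //  F (R ↔ P).
      branch 2.1 (add F (R → Q)):
        F (R → Q): α-rule — add T R, F Q.
        × closes — contains both R and ¬R.
      branch 2.2 (add F (R ↔ P)):
        F (Q ∧ R): β-rule — branch into F Q  //  F R.
          branch 2.2.1 (add F Q):
            F (R ↔ P): β-rule — branch into T R, F P  //  F R, T P.
              branch 2.2.1.1 (add T R, F P):
                × closes — contains both R and ¬R.
              branch 2.2.1.2 (add F R, T P):
                × closes — contains both P and ¬P.
          branch 2.2.2 (add F R):
            F (R ↔ P): β-rule — branch into T R, F P  //  F R, T P.
              branch 2.2.2.1 (add T R, F P):
                × closes — contains both R and ¬R.
              branch 2.2.2.2 (add F R, T P):
                × closes — contains both P and ¬P.
All 6 branches close.
Every branch closed, so the premises entail the conclusion.

Yes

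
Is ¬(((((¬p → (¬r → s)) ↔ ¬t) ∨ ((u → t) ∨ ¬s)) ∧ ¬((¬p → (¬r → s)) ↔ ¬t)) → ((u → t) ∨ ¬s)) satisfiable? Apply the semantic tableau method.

Initial set: {T ¬(((((¬p → (¬r → s)) ↔ ¬t) ∨ ((u → t) ∨ ¬s)) ∧ ¬((¬p → (¬r → s)) ↔ ¬t)) → ((u → t) ∨ ¬s))}.
T ¬(((((¬p → (¬r → s)) ↔ ¬t) ∨ ((u → t) ∨ ¬s)) ∧ ¬((¬p → (¬r → s)) ↔ ¬t)) → ((u → t) ∨ ¬s)): α-rule — add T ((((¬p → (¬r → s)) ↔ ¬t) ∨ ((u → t) ∨ ¬s)) ∧ ¬((¬p → (¬r → s)) ↔ ¬t)), F ((u → t) ∨ ¬s).
T ((((¬p → (¬r → s)) ↔ ¬t) ∨ ((u → t) ∨ ¬s)) ∧ ¬((¬p → (¬r → s)) ↔ ¬t)): α-rule — add T (((¬p → (¬r → s)) ↔ ¬t) ∨ ((u → t) ∨ ¬s)), T ¬((¬p → (¬r → s)) ↔ ¬t).
F ((u → t) ∨ ¬s): α-rule — add F (u → t), F ¬s.
F (u → t): α-rule — add T u, F t.
T (((¬p → (¬r → s)) ↔ ¬t) ∨ ((u → t) ∨ ¬s)): β-rule — branch into T ((¬p → (¬r → s)) ↔ ¬t)  //  T ((u → t) ∨ ¬s).
  branch 1 (add T ((¬p → (¬r → s)) ↔ ¬t)):
    T ¬((¬p → (¬r → s)) ↔ ¬t): β-rule — branch into T (¬p → (¬r → s)), F ¬t  //  F (¬p → (¬r → s)), T ¬t.
      branch 1.1 (add T (¬p → (¬r → s)), F ¬t):
        × closes — contains both t and ¬t.
      branch 1.2 (add F (¬p → (¬r → s)), T ¬t):
        F (¬p → (¬r → s)): α-rule — add T ¬p, F (¬r → s).
        F (¬r → s): α-rule — add T ¬r, F s.
        × closes — contains both s and ¬s.
  branch 2 (add T ((u → t) ∨ ¬s)):
    T ¬((¬p → (¬r → s)) ↔ ¬t): β-rule — branch into T (¬p → (¬r → s)), F ¬t  //  F (¬p → (¬r → s)), T ¬t.
      branch 2.1 (add T (¬p → (¬r → s)), F ¬t):
        × closes — contains both t and ¬t.
      branch 2.2 (add F (¬p → (¬r → s)), T ¬t):
        F (¬p → (¬r → s)): α-rule — add T ¬p, F (¬r → s).
        F (¬r → s): α-rule — add T ¬r, F s.
        × closes — contains both s and ¬s.
All 4 branches close.
Every branch closed; the formula is unsatisfiable.

Unsatisfiable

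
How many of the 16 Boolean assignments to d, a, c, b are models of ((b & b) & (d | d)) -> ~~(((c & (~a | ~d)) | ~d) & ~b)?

Initial set: {(((b & b) & (d | d)) -> ~~(((c & (~a | ~d)) | ~d) & ~b))}.
(((b & b) & (d | d)) -> ~~(((c & (~a | ~d)) | ~d) & ~b)): β-rule — branch into ~((b & b) & (d | d))  //  ~~(((c & (~a | ~d)) | ~d) & ~b).
  branch 1 (add ~((b & b) & (d | d))):
    ~((b & b) & (d | d)): β-rule — branch into ~(b & b)  //  ~(d | d).
      branch 1.1 (add ~(b & b)):
        ~(b & b): β-rule — branch into ~b  //  ~b.
          branch 1.1.1 (add ~b):
            ○ open, literals {b=false}.
          branch 1.1.2 (add ~b):
            ○ open, literals {b=false}.
      branch 1.2 (add ~(d | d)):
        ~(d | d): α-rule — add ~d, ~d.
        ○ open, literals {d=false}.
  branch 2 (add ~~(((c & (~a | ~d)) | ~d) & ~b)):
    ~~(((c & (~a | ~d)) | ~d) & ~b): drop double negation, giving (((c & (~a | ~d)) | ~d) & ~b).
    (((c & (~a | ~d)) | ~d) & ~b): α-rule — add ((c & (~a | ~d)) | ~d), ~b.
    ((c & (~a | ~d)) | ~d): β-rule — branch into (c & (~a | ~d))  //  ~d.
      branch 2.1 (add (c & (~a | ~d))):
        (c & (~a | ~d)): α-rule — add c, (~a | ~d).
        (~a | ~d): β-rule — branch into ~a  //  ~d.
          branch 2.1.1 (add ~a):
            ○ open, literals {a=false, b=false, c=true}.
          branch 2.1.2 (add ~d):
            ○ open, literals {b=false, c=true, d=false}.
      branch 2.2 (add ~d):
        ○ open, literals {b=false, d=false}.
0 branches closed, 6 open.
Each open branch fixes some atoms; the unmentioned ones are free. Counting distinct full assignments: branch {b=false} (d, a, c) contributes 8 new; branch {b=false} (d, a, c) contributes 0 new; branch {d=false} (a, c, b) contributes 4 new; branch {a=false, b=false, c=true} (d) contributes 0 new; branch {b=false, c=true, d=false} (a) contributes 0 new; branch {b=false, d=false} (a, c) contributes 0 new. Total: 12.

12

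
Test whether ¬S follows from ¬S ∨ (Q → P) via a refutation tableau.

No

Initial set: {(¬S ∨ (Q → P)); ¬¬S}.
(¬S ∨ (Q → P)): β-rule — branch into ¬S  //  (Q → P).
  branch 1 (add ¬S):
    × closes — contains both S and ¬S.
  branch 2 (add (Q → P)):
    (Q → P): β-rule — branch into ¬Q  //  P.
      branch 2.1 (add ¬Q):
        ○ open, literals {Q=F, S=T}.
      branch 2.2 (add P):
        ○ open, literals {P=T, S=T}.
1 branch closed, 2 open.
An open branch gives a countermodel: Q=F, S=T (unmentioned atoms arbitrary); the premises hold there but the conclusion fails.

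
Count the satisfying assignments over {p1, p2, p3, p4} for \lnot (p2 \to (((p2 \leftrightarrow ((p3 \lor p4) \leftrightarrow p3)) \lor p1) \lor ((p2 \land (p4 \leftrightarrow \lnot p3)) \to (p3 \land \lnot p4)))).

Initial set: {\lnot (p2 \to (((p2 \leftrightarrow ((p3 \lor p4) \leftrightarrow p3)) \lor p1) \lor ((p2 \land (p4 \leftrightarrow \lnot p3)) \to (p3 \land \lnot p4))))}.
\lnot (p2 \to (((p2 \leftrightarrow ((p3 \lor p4) \leftrightarrow p3)) \lor p1) \lor ((p2 \land (p4 \leftrightarrow \lnot p3)) \to (p3 \land \lnot p4)))): α-rule — add p2, \lnot (((p2 \leftrightarrow ((p3 \lor p4) \leftrightarrow p3)) \lor p1) \lor ((p2 \land (p4 \leftrightarrow \lnot p3)) \to (p3 \land \lnot p4))).
\lnot (((p2 \leftrightarrow ((p3 \lor p4) \leftrightarrow p3)) \lor p1) \lor ((p2 \land (p4 \leftrightarrow \lnot p3)) \to (p3 \land \lnot p4))): α-rule — add \lnot ((p2 \leftrightarrow ((p3 \lor p4) \leftrightarrow p3)) \lor p1), \lnot ((p2 \land (p4 \leftrightarrow \lnot p3)) \to (p3 \land \lnot p4)).
\lnot ((p2 \leftrightarrow ((p3 \lor p4) \leftrightarrow p3)) \lor p1): α-rule — add \lnot (p2 \leftrightarrow ((p3 \lor p4) \leftrightarrow p3)), \lnot p1.
\lnot ((p2 \land (p4 \leftrightarrow \lnot p3)) \to (p3 \land \lnot p4)): α-rule — add (p2 \land (p4 \leftrightarrow \lnot p3)), \lnot (p3 \land \lnot p4).
(p2 \land (p4 \leftrightarrow \lnot p3)): α-rule — add p2, (p4 \leftrightarrow \lnot p3).
\lnot (p2 \leftrightarrow ((p3 \lor p4) \leftrightarrow p3)): β-rule — branch into p2, \lnot ((p3 \lor p4) \leftrightarrow p3)  //  \lnot p2, ((p3 \lor p4) \leftrightarrow p3).
  branch 1 (add p2, \lnot ((p3 \lor p4) \leftrightarrow p3)):
    \lnot (p3 \land \lnot p4): β-rule — branch into \lnot p3  //  \lnot \lnot p4.
      branch 1.1 (add \lnot p3):
        (p4 \leftrightarrow \lnot p3): β-rule — branch into p4, \lnot p3  //  \lnot p4, \lnot \lnot p3.
          branch 1.1.1 (add p4, \lnot p3):
            \lnot ((p3 \lor p4) \leftrightarrow p3): β-rule — branch into (p3 \lor p4), \lnot p3  //  \lnot (p3 \lor p4), p3.
              branch 1.1.1.1 (add (p3 \lor p4), \lnot p3):
                (p3 \lor p4): β-rule — branch into p3  //  p4.
                  branch 1.1.1.1.1 (add p3):
                    × closes — contains both p3 and \lnot p3.
                  branch 1.1.1.1.2 (add p4):
                    ○ open, literals {p1=false, p2=true, p3=false, p4=true}.
              branch 1.1.1.2 (add \lnot (p3 \lor p4), p3):
                × closes — contains both p3 and \lnot p3.
          branch 1.1.2 (add \lnot p4, \lnot \lnot p3):
            × closes — contains both p3 and \lnot p3.
      branch 1.2 (add \lnot \lnot p4):
        (p4 \leftrightarrow \lnot p3): β-rule — branch into p4, \lnot p3  //  \lnot p4, \lnot \lnot p3.
          branch 1.2.1 (add p4, \lnot p3):
            \lnot ((p3 \lor p4) \leftrightarrow p3): β-rule — branch into (p3 \lor p4), \lnot p3  //  \lnot (p3 \lor p4), p3.
              branch 1.2.1.1 (add (p3 \lor p4), \lnot p3):
                (p3 \lor p4): β-rule — branch into p3  //  p4.
                  branch 1.2.1.1.1 (add p3):
                    × closes — contains both p3 and \lnot p3.
                  branch 1.2.1.1.2 (add p4):
                    ○ open, literals {p1=false, p2=true, p3=false, p4=true}.
              branch 1.2.1.2 (add \lnot (p3 \lor p4), p3):
                × closes — contains both p3 and \lnot p3.
          branch 1.2.2 (add \lnot p4, \lnot \lnot p3):
            × closes — contains both p4 and \lnot p4.
  branch 2 (add \lnot p2, ((p3 \lor p4) \leftrightarrow p3)):
    × closes — contains both p2 and \lnot p2.
7 branches closed, 2 open.
Each open branch fixes some atoms; the unmentioned ones are free. Counting distinct full assignments: branch {p1=false, p2=true, p3=false, p4=true} (none free) contributes 1 new; branch {p1=false, p2=true, p3=false, p4=true} (none free) contributes 0 new. Total: 1.

1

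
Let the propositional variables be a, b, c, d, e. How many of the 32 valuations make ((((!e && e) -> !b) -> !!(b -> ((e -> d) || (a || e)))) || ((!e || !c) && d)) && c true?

16

Initial set: {T (((((!e && e) -> !b) -> !!(b -> ((e -> d) || (a || e)))) || ((!e || !c) && d)) && c)}.
T (((((!e && e) -> !b) -> !!(b -> ((e -> d) || (a || e)))) || ((!e || !c) && d)) && c): α-rule — add T ((((!e && e) -> !b) -> !!(b -> ((e -> d) || (a || e)))) || ((!e || !c) && d)), T c.
T ((((!e && e) -> !b) -> !!(b -> ((e -> d) || (a || e)))) || ((!e || !c) && d)): β-rule — branch into T (((!e && e) -> !b) -> !!(b -> ((e -> d) || (a || e))))  //  T ((!e || !c) && d).
  branch 1 (add T (((!e && e) -> !b) -> !!(b -> ((e -> d) || (a || e))))):
    T (((!e && e) -> !b) -> !!(b -> ((e -> d) || (a || e)))): β-rule — branch into F ((!e && e) -> !b)  //  T !!(b -> ((e -> d) || (a || e))).
      branch 1.1 (add F ((!e && e) -> !b)):
        F ((!e && e) -> !b): α-rule — add T (!e && e), F !b.
        T (!e && e): α-rule — add T !e, T e.
        × closes — contains both e and !e.
      branch 1.2 (add T !!(b -> ((e -> d) || (a || e)))):
        T !!(b -> ((e -> d) || (a || e))): drop double negation, giving T (b -> ((e -> d) || (a || e))).
        T (b -> ((e -> d) || (a || e))): β-rule — branch into F b  //  T ((e -> d) || (a || e)).
          branch 1.2.1 (add F b):
            ○ open, literals {b=0, c=1}.
          branch 1.2.2 (add T ((e -> d) || (a || e))):
            T ((e -> d) || (a || e)): β-rule — branch into T (e -> d)  //  T (a || e).
              branch 1.2.2.1 (add T (e -> d)):
                T (e -> d): β-rule — branch into F e  //  T d.
                  branch 1.2.2.1.1 (add F e):
                    ○ open, literals {c=1, e=0}.
                  branch 1.2.2.1.2 (add T d):
                    ○ open, literals {c=1, d=1}.
              branch 1.2.2.2 (add T (a || e)):
                T (a || e): β-rule — branch into T a  //  T e.
                  branch 1.2.2.2.1 (add T a):
                    ○ open, literals {a=1, c=1}.
                  branch 1.2.2.2.2 (add T e):
                    ○ open, literals {c=1, e=1}.
  branch 2 (add T ((!e || !c) && d)):
    T ((!e || !c) && d): α-rule — add T (!e || !c), T d.
    T (!e || !c): β-rule — branch into T !e  //  T !c.
      branch 2.1 (add T !e):
        ○ open, literals {c=1, d=1, e=0}.
      branch 2.2 (add T !c):
        × closes — contains both c and !c.
2 branches closed, 6 open.
Each open branch fixes some atoms; the unmentioned ones are free. Counting distinct full assignments: branch {b=0, c=1} (a, d, e) contributes 8 new; branch {c=1, e=0} (a, b, d) contributes 4 new; branch {c=1, d=1} (a, b, e) contributes 2 new; branch {a=1, c=1} (b, d, e) contributes 1 new; branch {c=1, e=1} (a, b, d) contributes 1 new; branch {c=1, d=1, e=0} (a, b) contributes 0 new. Total: 16.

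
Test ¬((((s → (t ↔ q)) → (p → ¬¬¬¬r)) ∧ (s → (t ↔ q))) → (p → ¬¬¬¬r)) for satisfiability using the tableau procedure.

Initial set: {¬((((s → (t ↔ q)) → (p → ¬¬¬¬r)) ∧ (s → (t ↔ q))) → (p → ¬¬¬¬r))}.
¬((((s → (t ↔ q)) → (p → ¬¬¬¬r)) ∧ (s → (t ↔ q))) → (p → ¬¬¬¬r)): α-rule — add (((s → (t ↔ q)) → (p → ¬¬¬¬r)) ∧ (s → (t ↔ q))), ¬(p → ¬¬¬¬r).
(((s → (t ↔ q)) → (p → ¬¬¬¬r)) ∧ (s → (t ↔ q))): α-rule — add ((s → (t ↔ q)) → (p → ¬¬¬¬r)), (s → (t ↔ q)).
¬(p → ¬¬¬¬r): α-rule — add p, ¬¬¬¬¬r.
¬¬¬¬¬r: drop double negation, giving ¬¬¬r.
¬¬¬r: drop double negation, giving ¬r.
((s → (t ↔ q)) → (p → ¬¬¬¬r)): β-rule — branch into ¬(s → (t ↔ q))  //  (p → ¬¬¬¬r).
  branch 1 (add ¬(s → (t ↔ q))):
    ¬(s → (t ↔ q)): α-rule — add s, ¬(t ↔ q).
    (s → (t ↔ q)): β-rule — branch into ¬s  //  (t ↔ q).
      branch 1.1 (add ¬s):
        × closes — contains both s and ¬s.
      branch 1.2 (add (t ↔ q)):
        ¬(t ↔ q): β-rule — branch into t, ¬q  //  ¬t, q.
          branch 1.2.1 (add t, ¬q):
            (t ↔ q): β-rule — branch into t, q  //  ¬t, ¬q.
              branch 1.2.1.1 (add t, q):
                × closes — contains both q and ¬q.
              branch 1.2.1.2 (add ¬t, ¬q):
                × closes — contains both t and ¬t.
          branch 1.2.2 (add ¬t, q):
            (t ↔ q): β-rule — branch into t, q  //  ¬t, ¬q.
              branch 1.2.2.1 (add t, q):
                × closes — contains both t and ¬t.
              branch 1.2.2.2 (add ¬t, ¬q):
                × closes — contains both q and ¬q.
  branch 2 (add (p → ¬¬¬¬r)):
    (s → (t ↔ q)): β-rule — branch into ¬s  //  (t ↔ q).
      branch 2.1 (add ¬s):
        (p → ¬¬¬¬r): β-rule — branch into ¬p  //  ¬¬¬¬r.
          branch 2.1.1 (add ¬p):
            × closes — contains both p and ¬p.
          branch 2.1.2 (add ¬¬¬¬r):
            ¬¬¬¬r: drop double negation, giving ¬¬r.
            ¬¬r: drop double negation, giving r.
            × closes — contains both r and ¬r.
      branch 2.2 (add (t ↔ q)):
        (p → ¬¬¬¬r): β-rule — branch into ¬p  //  ¬¬¬¬r.
          branch 2.2.1 (add ¬p):
            × closes — contains both p and ¬p.
          branch 2.2.2 (add ¬¬¬¬r):
            ¬¬¬¬r: drop double negation, giving ¬¬r.
            ¬¬r: drop double negation, giving r.
            × closes — contains both r and ¬r.
All 9 branches close.
Every branch closed; the formula is unsatisfiable.

Unsatisfiable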